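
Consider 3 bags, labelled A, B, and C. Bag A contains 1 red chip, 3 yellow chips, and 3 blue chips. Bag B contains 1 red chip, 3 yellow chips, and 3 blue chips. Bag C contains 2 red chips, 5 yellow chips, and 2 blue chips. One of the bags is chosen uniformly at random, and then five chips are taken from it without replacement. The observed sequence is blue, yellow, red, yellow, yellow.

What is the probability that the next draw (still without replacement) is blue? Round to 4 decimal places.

The likelihood of the observed sequence under each hypothesis: P(data | bag A) = (3/7)(3/6)(1/5)(2/4)(1/3) = 0.0071429; P(data | bag B) = (3/7)(3/6)(1/5)(2/4)(1/3) = 0.0071429; P(data | bag C) = (2/9)(5/8)(2/7)(4/6)(3/5) = 0.015873.
Multiplying each by its prior: 1/3 · 0.0071429 = 0.002381, 1/3 · 0.0071429 = 0.002381, 1/3 · 0.015873 = 0.005291; with total 0.010053.
The posterior is then P(bag A | data) = 0.23684, P(bag B | data) = 0.23684, P(bag C | data) = 0.52632.
So P(blue next | data) = Σ P(blue next | H) P(H | data) = (1)(0.23684) + (1)(0.23684) + (1/4)(0.52632) = 0.60526.

0.6053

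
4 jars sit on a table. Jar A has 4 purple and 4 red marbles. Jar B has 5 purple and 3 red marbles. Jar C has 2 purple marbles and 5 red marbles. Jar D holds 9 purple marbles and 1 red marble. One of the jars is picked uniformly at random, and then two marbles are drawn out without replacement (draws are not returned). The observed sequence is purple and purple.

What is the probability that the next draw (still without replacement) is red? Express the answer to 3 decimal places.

Under each hypothesis, the probability of the observed sequence is: P(data | jar A) = (4/8)(3/7) = 3/14; P(data | jar B) = (5/8)(4/7) = 5/14; P(data | jar C) = (2/7)(1/6) = 1/21; P(data | jar D) = (9/10)(8/9) = 4/5.
Multiplying each by its prior: 1/4 · 3/14 = 3/56, 1/4 · 5/14 = 5/56, 1/4 · 1/21 = 1/84, 1/4 · 4/5 = 1/5; these sum to 149/420.
Dividing through by the total gives posterior P(jar A | data) = 45/298, P(jar B | data) = 75/298, P(jar C | data) = 5/149, P(jar D | data) = 84/149.
The predictive probability is P(red next | data) = (2/3)(45/298) + (1/2)(75/298) + (1)(5/149) + (1/8)(84/149) = 197/596.

0.331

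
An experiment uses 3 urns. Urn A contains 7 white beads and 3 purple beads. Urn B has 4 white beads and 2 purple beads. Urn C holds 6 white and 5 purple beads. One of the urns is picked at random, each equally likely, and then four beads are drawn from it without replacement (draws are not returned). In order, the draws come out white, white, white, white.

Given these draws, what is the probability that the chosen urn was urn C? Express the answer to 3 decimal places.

0.163

The likelihood of the observed sequence under each hypothesis: P(data | urn A) = (7/10)(6/9)(5/8)(4/7) = 1/6; P(data | urn B) = (4/6)(3/5)(2/4)(1/3) = 1/15; P(data | urn C) = (6/11)(5/10)(4/9)(3/8) = 1/22.
The prior-weighted likelihoods are 1/3 · 1/6 = 1/18, 1/3 · 1/15 = 1/45, 1/3 · 1/22 = 1/66; summing to 46/495.
Therefore the posterior P(urn C | data) = (1/66) / (46/495) = 15/92.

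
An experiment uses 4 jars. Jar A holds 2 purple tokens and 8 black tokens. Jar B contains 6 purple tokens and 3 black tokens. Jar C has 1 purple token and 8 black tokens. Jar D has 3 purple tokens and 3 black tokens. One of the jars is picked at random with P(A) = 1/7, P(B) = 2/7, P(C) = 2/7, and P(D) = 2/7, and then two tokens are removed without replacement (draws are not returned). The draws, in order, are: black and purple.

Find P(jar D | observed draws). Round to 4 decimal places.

Under each hypothesis, the probability of the observed sequence is: P(data | jar A) = (8/10)(2/9) = 8/45; P(data | jar B) = (3/9)(6/8) = 1/4; P(data | jar C) = (8/9)(1/8) = 1/9; P(data | jar D) = (3/6)(3/5) = 3/10.
The prior-weighted likelihoods are 1/7 · 8/45 = 8/315, 2/7 · 1/4 = 1/14, 2/7 · 1/9 = 2/63, 2/7 · 3/10 = 3/35; summing to 3/14.
Hence P(jar D | data) = (3/35) / (3/14) = 2/5.

0.4000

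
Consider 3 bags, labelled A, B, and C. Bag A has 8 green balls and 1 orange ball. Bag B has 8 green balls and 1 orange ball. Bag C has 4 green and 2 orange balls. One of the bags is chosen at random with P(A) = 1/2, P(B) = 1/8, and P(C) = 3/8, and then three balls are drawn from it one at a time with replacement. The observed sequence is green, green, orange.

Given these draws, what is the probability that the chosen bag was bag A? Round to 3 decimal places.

For each hypothesis, P(data | H) works out to: P(data | bag A) = (8/9)(8/9)(1/9) = 0.087791; P(data | bag B) = (8/9)(8/9)(1/9) = 0.087791; P(data | bag C) = (4/6)(4/6)(2/6) = 0.14815.
The prior-weighted likelihoods are 1/2 · 0.087791 = 0.043896, 1/8 · 0.087791 = 0.010974, 3/8 · 0.14815 = 0.055556; with total 0.11043.
So P(bag A | data) = (0.043896) / (0.11043) = 0.39752.

0.398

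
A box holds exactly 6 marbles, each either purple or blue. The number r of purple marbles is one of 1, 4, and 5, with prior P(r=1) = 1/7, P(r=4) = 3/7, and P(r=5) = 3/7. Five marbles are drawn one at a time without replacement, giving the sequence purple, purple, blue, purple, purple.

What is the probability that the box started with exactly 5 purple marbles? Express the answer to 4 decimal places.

The likelihood of the observed sequence under each hypothesis: P(data | r = 1) = (1/6)(0/5) = 0; P(data | r = 4) = (4/6)(3/5)(2/4)(2/3)(1/2) = 1/15; P(data | r = 5) = (5/6)(4/5)(1/4)(3/3)(2/2) = 1/6.
Weighting by the prior gives 1/7 · 0 = 0, 3/7 · 1/15 = 1/35, 3/7 · 1/6 = 1/14; these sum to 1/10.
So P(r = 5 | data) = (1/14) / (1/10) = 5/7.

0.7143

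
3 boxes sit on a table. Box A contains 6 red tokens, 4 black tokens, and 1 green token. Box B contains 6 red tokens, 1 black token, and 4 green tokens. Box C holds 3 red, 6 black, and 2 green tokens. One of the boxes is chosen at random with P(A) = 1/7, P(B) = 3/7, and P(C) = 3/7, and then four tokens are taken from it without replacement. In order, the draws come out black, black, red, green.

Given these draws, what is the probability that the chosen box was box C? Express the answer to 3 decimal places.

Under each hypothesis, the probability of the observed sequence is: P(data | box A) = (4/11)(3/10)(6/9)(1/8) = 0.0090909; P(data | box B) = (1/11)(0/10) = 0; P(data | box C) = (6/11)(5/10)(3/9)(2/8) = 0.022727.
The prior-weighted likelihoods are 1/7 · 0.0090909 = 0.0012987, 3/7 · 0 = 0, 3/7 · 0.022727 = 0.0097403; these sum to 0.011039.
Therefore the posterior P(box C | data) = (0.0097403) / (0.011039) = 0.88235.

0.882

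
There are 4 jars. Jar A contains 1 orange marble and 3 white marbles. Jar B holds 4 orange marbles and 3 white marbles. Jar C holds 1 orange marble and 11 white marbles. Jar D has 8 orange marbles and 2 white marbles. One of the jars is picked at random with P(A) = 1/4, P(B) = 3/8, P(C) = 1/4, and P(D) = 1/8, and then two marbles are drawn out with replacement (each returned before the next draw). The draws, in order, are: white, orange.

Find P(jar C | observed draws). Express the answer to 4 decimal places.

0.1074

Compute the likelihood of the observed sequence for each case: P(data | jar A) = (3/4)(1/4) = 0.1875; P(data | jar B) = (3/7)(4/7) = 0.2449; P(data | jar C) = (11/12)(1/12) = 0.076389; P(data | jar D) = (2/10)(8/10) = 0.16.
The prior-weighted likelihoods are 1/4 · 0.1875 = 0.046875, 3/8 · 0.2449 = 0.091837, 1/4 · 0.076389 = 0.019097, 1/8 · 0.16 = 0.02; with total 0.17781.
So P(jar C | data) = (0.019097) / (0.17781) = 0.1074.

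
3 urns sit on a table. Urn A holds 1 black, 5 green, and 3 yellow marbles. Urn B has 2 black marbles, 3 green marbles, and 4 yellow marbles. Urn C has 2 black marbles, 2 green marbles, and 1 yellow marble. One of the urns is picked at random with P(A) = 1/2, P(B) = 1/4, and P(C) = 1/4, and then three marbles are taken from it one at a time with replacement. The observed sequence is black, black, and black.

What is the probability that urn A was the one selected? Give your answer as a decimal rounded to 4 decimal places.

Under each hypothesis, the probability of the observed sequence is: P(data | urn A) = (1/9)(1/9)(1/9) = 0.0013717; P(data | urn B) = (2/9)(2/9)(2/9) = 0.010974; P(data | urn C) = (2/5)(2/5)(2/5) = 0.064.
The prior-weighted likelihoods are 1/2 · 0.0013717 = 0.00068587, 1/4 · 0.010974 = 0.0027435, 1/4 · 0.064 = 0.016; these sum to 0.019429.
Hence P(urn A | data) = (0.00068587) / (0.019429) = 0.035301.

0.0353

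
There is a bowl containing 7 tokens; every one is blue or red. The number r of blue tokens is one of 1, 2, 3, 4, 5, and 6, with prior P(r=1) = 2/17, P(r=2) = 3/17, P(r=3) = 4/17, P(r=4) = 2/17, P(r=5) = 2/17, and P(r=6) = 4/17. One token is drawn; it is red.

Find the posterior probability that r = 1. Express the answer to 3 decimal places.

Under each hypothesis, the probability of this draw is: P(data | r = 1) = (6/7) = 6/7; P(data | r = 2) = (5/7) = 5/7; P(data | r = 3) = (4/7) = 4/7; P(data | r = 4) = (3/7) = 3/7; P(data | r = 5) = (2/7) = 2/7; P(data | r = 6) = (1/7) = 1/7.
Weighting by the prior gives 2/17 · 6/7 = 12/119, 3/17 · 5/7 = 15/119, 4/17 · 4/7 = 16/119, 2/17 · 3/7 = 6/119, 2/17 · 2/7 = 4/119, 4/17 · 1/7 = 4/119; with total 57/119.
So P(r = 1 | data) = (12/119) / (57/119) = 4/19.

0.211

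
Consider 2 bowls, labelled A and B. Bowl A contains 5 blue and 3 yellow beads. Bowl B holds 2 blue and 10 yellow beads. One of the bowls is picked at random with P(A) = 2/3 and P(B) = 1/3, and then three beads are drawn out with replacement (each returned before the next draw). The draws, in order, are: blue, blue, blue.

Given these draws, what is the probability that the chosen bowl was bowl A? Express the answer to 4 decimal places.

0.9906

Under each hypothesis, the probability of the observed sequence is: P(data | bowl A) = (5/8)(5/8)(5/8) = 0.24414; P(data | bowl B) = (2/12)(2/12)(2/12) = 0.0046296.
Weighting by the prior gives 2/3 · 0.24414 = 0.16276, 1/3 · 0.0046296 = 0.0015432; summing to 0.1643.
Hence P(bowl A | data) = (0.16276) / (0.1643) = 0.99061.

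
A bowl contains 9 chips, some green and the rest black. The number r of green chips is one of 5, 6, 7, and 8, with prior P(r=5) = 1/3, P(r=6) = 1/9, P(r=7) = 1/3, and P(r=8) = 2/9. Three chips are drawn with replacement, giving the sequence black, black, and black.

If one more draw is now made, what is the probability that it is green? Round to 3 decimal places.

0.592

For each hypothesis, P(data | H) works out to: P(data | r = 5) = (4/9)(4/9)(4/9) = 0.087791; P(data | r = 6) = (3/9)(3/9)(3/9) = 0.037037; P(data | r = 7) = (2/9)(2/9)(2/9) = 0.010974; P(data | r = 8) = (1/9)(1/9)(1/9) = 0.0013717.
Multiplying each by its prior: 1/3 · 0.087791 = 0.029264, 1/9 · 0.037037 = 0.0041152, 1/3 · 0.010974 = 0.003658, 2/9 · 0.0013717 = 0.00030483; summing to 0.037342.
Normalising, the posterior is P(r = 5 | data) = 0.78367, P(r = 6 | data) = 0.1102, P(r = 7 | data) = 0.097959, P(r = 8 | data) = 0.0081633.
So P(green next | data) = Σ P(green next | H) P(H | data) = (5/9)(0.78367) + (2/3)(0.1102) + (7/9)(0.097959) + (8/9)(0.0081633) = 0.59229.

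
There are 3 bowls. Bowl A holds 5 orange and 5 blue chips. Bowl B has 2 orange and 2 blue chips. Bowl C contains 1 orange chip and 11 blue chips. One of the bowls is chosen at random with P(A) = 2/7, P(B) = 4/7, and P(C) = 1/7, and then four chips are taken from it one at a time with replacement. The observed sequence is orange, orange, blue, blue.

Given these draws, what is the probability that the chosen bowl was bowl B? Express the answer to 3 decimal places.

The likelihood of the observed sequence under each hypothesis: P(data | bowl A) = (5/10)(5/10)(5/10)(5/10) = 0.0625; P(data | bowl B) = (2/4)(2/4)(2/4)(2/4) = 0.0625; P(data | bowl C) = (1/12)(1/12)(11/12)(11/12) = 0.0058353.
The prior-weighted likelihoods are 2/7 · 0.0625 = 0.017857, 4/7 · 0.0625 = 0.035714, 1/7 · 0.0058353 = 0.00083361; these sum to 0.054405.
Hence P(bowl B | data) = (0.035714) / (0.054405) = 0.65645.

0.656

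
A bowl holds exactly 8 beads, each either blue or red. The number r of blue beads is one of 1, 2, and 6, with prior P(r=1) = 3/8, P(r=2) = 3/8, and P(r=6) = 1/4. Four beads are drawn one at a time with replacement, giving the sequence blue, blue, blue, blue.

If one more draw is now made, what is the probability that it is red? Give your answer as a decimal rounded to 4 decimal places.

Compute the likelihood of the observed sequence for each case: P(data | r = 1) = (1/8)(1/8)(1/8)(1/8) = 0.00024414; P(data | r = 2) = (2/8)(2/8)(2/8)(2/8) = 0.0039062; P(data | r = 6) = (6/8)(6/8)(6/8)(6/8) = 0.31641.
The prior-weighted likelihoods are 3/8 · 0.00024414 = 9.1553e-05, 3/8 · 0.0039062 = 0.0014648, 1/4 · 0.31641 = 0.079102; summing to 0.080658.
Normalising, the posterior is P(r = 1 | data) = 0.0011351, P(r = 2 | data) = 0.018161, P(r = 6 | data) = 0.9807.
So P(red next | data) = Σ P(red next | H) P(H | data) = (7/8)(0.0011351) + (3/4)(0.018161) + (1/4)(0.9807) = 0.25979.

0.2598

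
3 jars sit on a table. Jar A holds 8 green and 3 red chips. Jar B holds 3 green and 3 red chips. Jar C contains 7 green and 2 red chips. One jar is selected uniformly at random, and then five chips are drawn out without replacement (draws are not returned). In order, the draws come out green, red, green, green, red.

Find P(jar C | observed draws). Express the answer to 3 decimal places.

Under each hypothesis, the probability of the observed sequence is: P(data | jar A) = (8/11)(3/10)(7/9)(6/8)(2/7) = 0.036364; P(data | jar B) = (3/6)(3/5)(2/4)(1/3)(2/2) = 0.05; P(data | jar C) = (7/9)(2/8)(6/7)(5/6)(1/5) = 0.027778.
The prior-weighted likelihoods are 1/3 · 0.036364 = 0.012121, 1/3 · 0.05 = 0.016667, 1/3 · 0.027778 = 0.0092593; summing to 0.038047.
Therefore the posterior P(jar C | data) = (0.0092593) / (0.038047) = 0.24336.

0.243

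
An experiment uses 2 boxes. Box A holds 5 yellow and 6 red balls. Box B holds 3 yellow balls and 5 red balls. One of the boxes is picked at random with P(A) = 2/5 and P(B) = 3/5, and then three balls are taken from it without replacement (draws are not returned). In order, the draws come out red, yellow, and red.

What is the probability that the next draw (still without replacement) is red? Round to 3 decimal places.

The likelihood of the observed sequence under each hypothesis: P(data | box A) = (6/11)(5/10)(5/9) = 5/33; P(data | box B) = (5/8)(3/7)(4/6) = 5/28.
The prior-weighted likelihoods are 2/5 · 5/33 = 2/33, 3/5 · 5/28 = 3/28; with total 155/924.
The posterior is then P(box A | data) = 56/155, P(box B | data) = 99/155.
So P(red next | data) = Σ P(red next | H) P(H | data) = (1/2)(56/155) + (3/5)(99/155) = 437/775.

0.564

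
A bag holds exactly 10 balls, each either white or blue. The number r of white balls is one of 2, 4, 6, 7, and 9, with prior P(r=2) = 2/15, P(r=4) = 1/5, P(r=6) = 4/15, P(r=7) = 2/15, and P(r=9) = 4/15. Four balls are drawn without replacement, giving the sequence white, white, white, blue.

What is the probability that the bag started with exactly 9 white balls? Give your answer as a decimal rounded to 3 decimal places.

0.358

For each hypothesis, P(data | H) works out to: P(data | r = 2) = (2/10)(1/9)(0/8) = 0; P(data | r = 4) = (4/10)(3/9)(2/8)(6/7) = 1/35; P(data | r = 6) = (6/10)(5/9)(4/8)(4/7) = 2/21; P(data | r = 7) = (7/10)(6/9)(5/8)(3/7) = 1/8; P(data | r = 9) = (9/10)(8/9)(7/8)(1/7) = 1/10.
Multiplying each by its prior: 2/15 · 0 = 0, 1/5 · 1/35 = 1/175, 4/15 · 2/21 = 8/315, 2/15 · 1/8 = 1/60, 4/15 · 1/10 = 2/75; summing to 67/900.
By Bayes' rule, P(r = 9 | data) = (2/75) / (67/900) = 24/67.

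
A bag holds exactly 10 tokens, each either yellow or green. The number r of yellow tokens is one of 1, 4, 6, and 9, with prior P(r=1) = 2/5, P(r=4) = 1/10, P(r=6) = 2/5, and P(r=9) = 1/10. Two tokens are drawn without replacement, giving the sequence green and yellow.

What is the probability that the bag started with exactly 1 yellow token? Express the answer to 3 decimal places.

Compute the likelihood of the observed sequence for each case: P(data | r = 1) = (9/10)(1/9) = 1/10; P(data | r = 4) = (6/10)(4/9) = 4/15; P(data | r = 6) = (4/10)(6/9) = 4/15; P(data | r = 9) = (1/10)(9/9) = 1/10.
The prior-weighted likelihoods are 2/5 · 1/10 = 1/25, 1/10 · 4/15 = 2/75, 2/5 · 4/15 = 8/75, 1/10 · 1/10 = 1/100; with total 11/60.
Hence P(r = 1 | data) = (1/25) / (11/60) = 12/55.

0.218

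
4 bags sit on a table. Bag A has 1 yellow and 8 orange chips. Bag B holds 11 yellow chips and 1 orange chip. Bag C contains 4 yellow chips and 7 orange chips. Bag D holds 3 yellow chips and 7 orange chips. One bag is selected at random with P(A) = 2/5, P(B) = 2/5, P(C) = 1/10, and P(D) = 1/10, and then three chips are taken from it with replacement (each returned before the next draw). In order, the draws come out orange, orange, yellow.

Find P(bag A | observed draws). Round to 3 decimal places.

0.523

The likelihood of the observed sequence under each hypothesis: P(data | bag A) = (8/9)(8/9)(1/9) = 0.087791; P(data | bag B) = (1/12)(1/12)(11/12) = 0.0063657; P(data | bag C) = (7/11)(7/11)(4/11) = 0.14726; P(data | bag D) = (7/10)(7/10)(3/10) = 0.147.
The prior-weighted likelihoods are 2/5 · 0.087791 = 0.035117, 2/5 · 0.0063657 = 0.0025463, 1/10 · 0.14726 = 0.014726, 1/10 · 0.147 = 0.0147; these sum to 0.067089.
Therefore the posterior P(bag A | data) = (0.035117) / (0.067089) = 0.52344.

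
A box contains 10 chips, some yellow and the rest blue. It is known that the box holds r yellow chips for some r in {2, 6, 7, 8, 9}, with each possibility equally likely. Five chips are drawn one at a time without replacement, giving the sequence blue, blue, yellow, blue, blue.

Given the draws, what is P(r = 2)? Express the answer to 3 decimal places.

0.959

Under each hypothesis, the probability of the observed sequence is: P(data | r = 2) = (8/10)(7/9)(2/8)(6/7)(5/6) = 0.11111; P(data | r = 6) = (4/10)(3/9)(6/8)(2/7)(1/6) = 0.0047619; P(data | r = 7) = (3/10)(2/9)(7/8)(1/7)(0/6) = 0; P(data | r = 8) = (2/10)(1/9)(8/8)(0/7) = 0; P(data | r = 9) = (1/10)(0/9) = 0.
The prior-weighted likelihoods are 1/5 · 0.11111 = 0.022222, 1/5 · 0.0047619 = 0.00095238, 1/5 · 0 = 0, 1/5 · 0 = 0, 1/5 · 0 = 0; with total 0.023175.
Hence P(r = 2 | data) = (0.022222) / (0.023175) = 0.9589.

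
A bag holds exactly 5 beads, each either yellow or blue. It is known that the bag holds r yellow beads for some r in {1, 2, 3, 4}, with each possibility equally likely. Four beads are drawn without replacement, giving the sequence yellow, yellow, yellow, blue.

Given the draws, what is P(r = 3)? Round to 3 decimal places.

The likelihood of the observed sequence under each hypothesis: P(data | r = 1) = (1/5)(0/4) = 0; P(data | r = 2) = (2/5)(1/4)(0/3) = 0; P(data | r = 3) = (3/5)(2/4)(1/3)(2/2) = 1/10; P(data | r = 4) = (4/5)(3/4)(2/3)(1/2) = 1/5.
Multiplying each by its prior: 1/4 · 0 = 0, 1/4 · 0 = 0, 1/4 · 1/10 = 1/40, 1/4 · 1/5 = 1/20; summing to 3/40.
By Bayes' rule, P(r = 3 | data) = (1/40) / (3/40) = 1/3.

0.333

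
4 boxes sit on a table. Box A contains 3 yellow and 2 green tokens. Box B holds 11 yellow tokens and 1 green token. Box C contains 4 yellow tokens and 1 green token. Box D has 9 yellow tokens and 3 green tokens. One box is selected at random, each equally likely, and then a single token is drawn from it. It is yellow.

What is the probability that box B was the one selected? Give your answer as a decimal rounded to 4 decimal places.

0.2989

Under each hypothesis, the probability of this draw is: P(data | box A) = (3/5) = 3/5; P(data | box B) = (11/12) = 11/12; P(data | box C) = (4/5) = 4/5; P(data | box D) = (9/12) = 3/4.
Multiplying each by its prior: 1/4 · 3/5 = 3/20, 1/4 · 11/12 = 11/48, 1/4 · 4/5 = 1/5, 1/4 · 3/4 = 3/16; summing to 23/30.
So P(box B | data) = (11/48) / (23/30) = 55/184.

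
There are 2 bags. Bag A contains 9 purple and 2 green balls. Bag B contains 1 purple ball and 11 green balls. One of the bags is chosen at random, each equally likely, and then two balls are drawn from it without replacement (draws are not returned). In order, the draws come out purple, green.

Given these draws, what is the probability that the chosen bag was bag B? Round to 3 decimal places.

Compute the likelihood of the observed sequence for each case: P(data | bag A) = (9/11)(2/10) = 0.16364; P(data | bag B) = (1/12)(11/11) = 0.083333.
The prior-weighted likelihoods are 1/2 · 0.16364 = 0.081818, 1/2 · 0.083333 = 0.041667; summing to 0.12348.
So P(bag B | data) = (0.041667) / (0.12348) = 0.33742.

0.337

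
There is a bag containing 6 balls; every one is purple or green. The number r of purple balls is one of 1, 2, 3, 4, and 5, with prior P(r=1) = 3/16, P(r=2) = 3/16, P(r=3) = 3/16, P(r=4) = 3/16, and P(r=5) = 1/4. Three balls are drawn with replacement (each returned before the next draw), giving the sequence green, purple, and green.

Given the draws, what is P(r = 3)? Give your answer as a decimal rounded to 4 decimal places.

0.2531

The likelihood of the observed sequence under each hypothesis: P(data | r = 1) = (5/6)(1/6)(5/6) = 0.11574; P(data | r = 2) = (4/6)(2/6)(4/6) = 0.14815; P(data | r = 3) = (3/6)(3/6)(3/6) = 0.125; P(data | r = 4) = (2/6)(4/6)(2/6) = 0.074074; P(data | r = 5) = (1/6)(5/6)(1/6) = 0.023148.
The prior-weighted likelihoods are 3/16 · 0.11574 = 0.021701, 3/16 · 0.14815 = 0.027778, 3/16 · 0.125 = 0.023438, 3/16 · 0.074074 = 0.013889, 1/4 · 0.023148 = 0.005787; these sum to 0.092593.
Therefore the posterior P(r = 3 | data) = (0.023438) / (0.092593) = 0.25312.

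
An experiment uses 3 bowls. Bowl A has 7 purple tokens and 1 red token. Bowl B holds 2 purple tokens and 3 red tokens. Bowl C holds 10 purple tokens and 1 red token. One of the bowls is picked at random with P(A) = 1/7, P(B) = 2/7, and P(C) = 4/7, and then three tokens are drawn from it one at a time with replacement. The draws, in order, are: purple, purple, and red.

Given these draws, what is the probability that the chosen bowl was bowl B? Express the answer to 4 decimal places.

0.3264

Compute the likelihood of the observed sequence for each case: P(data | bowl A) = (7/8)(7/8)(1/8) = 0.095703; P(data | bowl B) = (2/5)(2/5)(3/5) = 0.096; P(data | bowl C) = (10/11)(10/11)(1/11) = 0.075131.
Weighting by the prior gives 1/7 · 0.095703 = 0.013672, 2/7 · 0.096 = 0.027429, 4/7 · 0.075131 = 0.042932; with total 0.084033.
Therefore the posterior P(bowl B | data) = (0.027429) / (0.084033) = 0.3264.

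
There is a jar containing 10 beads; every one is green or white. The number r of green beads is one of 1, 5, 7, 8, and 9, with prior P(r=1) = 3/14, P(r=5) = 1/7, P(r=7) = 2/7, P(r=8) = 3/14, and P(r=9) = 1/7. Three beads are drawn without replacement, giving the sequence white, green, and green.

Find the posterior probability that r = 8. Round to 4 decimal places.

0.2838

Compute the likelihood of the observed sequence for each case: P(data | r = 1) = (9/10)(1/9)(0/8) = 0; P(data | r = 5) = (5/10)(5/9)(4/8) = 5/36; P(data | r = 7) = (3/10)(7/9)(6/8) = 7/40; P(data | r = 8) = (2/10)(8/9)(7/8) = 7/45; P(data | r = 9) = (1/10)(9/9)(8/8) = 1/10.
The prior-weighted likelihoods are 3/14 · 0 = 0, 1/7 · 5/36 = 5/252, 2/7 · 7/40 = 1/20, 3/14 · 7/45 = 1/30, 1/7 · 1/10 = 1/70; with total 37/315.
Hence P(r = 8 | data) = (1/30) / (37/315) = 21/74.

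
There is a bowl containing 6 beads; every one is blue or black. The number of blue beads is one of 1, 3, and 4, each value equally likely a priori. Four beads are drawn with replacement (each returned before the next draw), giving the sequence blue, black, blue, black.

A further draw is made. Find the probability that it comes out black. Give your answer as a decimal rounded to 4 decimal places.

0.4863

Compute the likelihood of the observed sequence for each case: P(data | r = 1) = (1/6)(5/6)(1/6)(5/6) = 0.01929; P(data | r = 3) = (3/6)(3/6)(3/6)(3/6) = 0.0625; P(data | r = 4) = (4/6)(2/6)(4/6)(2/6) = 0.049383.
The prior-weighted likelihoods are 1/3 · 0.01929 = 0.00643, 1/3 · 0.0625 = 0.020833, 1/3 · 0.049383 = 0.016461; with total 0.043724.
Dividing through by the total gives posterior P(r = 1 | data) = 0.14706, P(r = 3 | data) = 0.47647, P(r = 4 | data) = 0.37647.
Averaging over the posterior, P(black next | data) = (5/6)(0.14706) + (1/2)(0.47647) + (1/3)(0.37647) = 0.48627.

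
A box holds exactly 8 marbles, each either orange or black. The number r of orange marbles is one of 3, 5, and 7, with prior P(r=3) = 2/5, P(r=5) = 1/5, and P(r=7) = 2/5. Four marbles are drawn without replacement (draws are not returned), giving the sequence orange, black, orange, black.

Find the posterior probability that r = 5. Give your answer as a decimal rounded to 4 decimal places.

0.3333

The likelihood of the observed sequence under each hypothesis: P(data | r = 3) = (3/8)(5/7)(2/6)(4/5) = 1/14; P(data | r = 5) = (5/8)(3/7)(4/6)(2/5) = 1/14; P(data | r = 7) = (7/8)(1/7)(6/6)(0/5) = 0.
Multiplying each by its prior: 2/5 · 1/14 = 1/35, 1/5 · 1/14 = 1/70, 2/5 · 0 = 0; with total 3/70.
So P(r = 5 | data) = (1/70) / (3/70) = 1/3.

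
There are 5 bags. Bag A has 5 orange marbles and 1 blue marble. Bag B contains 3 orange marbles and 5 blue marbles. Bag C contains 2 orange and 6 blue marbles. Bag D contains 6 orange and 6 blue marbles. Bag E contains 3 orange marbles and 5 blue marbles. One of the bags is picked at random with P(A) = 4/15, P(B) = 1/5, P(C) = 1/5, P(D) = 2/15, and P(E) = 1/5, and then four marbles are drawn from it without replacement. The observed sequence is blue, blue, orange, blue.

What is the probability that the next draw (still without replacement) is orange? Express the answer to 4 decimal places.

0.4229

The likelihood of the observed sequence under each hypothesis: P(data | bag A) = (1/6)(0/5) = 0; P(data | bag B) = (5/8)(4/7)(3/6)(3/5) = 0.10714; P(data | bag C) = (6/8)(5/7)(2/6)(4/5) = 0.14286; P(data | bag D) = (6/12)(5/11)(6/10)(4/9) = 0.060606; P(data | bag E) = (5/8)(4/7)(3/6)(3/5) = 0.10714.
Weighting by the prior gives 4/15 · 0 = 0, 1/5 · 0.10714 = 0.021429, 1/5 · 0.14286 = 0.028571, 2/15 · 0.060606 = 0.0080808, 1/5 · 0.10714 = 0.021429; summing to 0.079509.
The posterior is then P(bag A | data) = 0, P(bag B | data) = 0.26951, P(bag C | data) = 0.35935, P(bag D | data) = 0.10163, P(bag E | data) = 0.26951.
So P(orange next | data) = Σ P(orange next | H) P(H | data) = (1/2)(0.26951) + (1/4)(0.35935) + (5/8)(0.10163) + (1/2)(0.26951) = 0.42287.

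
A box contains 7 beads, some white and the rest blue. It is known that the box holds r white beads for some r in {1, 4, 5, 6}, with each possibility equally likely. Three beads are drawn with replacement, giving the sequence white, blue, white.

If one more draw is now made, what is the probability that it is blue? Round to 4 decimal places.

The likelihood of the observed sequence under each hypothesis: P(data | r = 1) = (1/7)(6/7)(1/7) = 6/343; P(data | r = 4) = (4/7)(3/7)(4/7) = 48/343; P(data | r = 5) = (5/7)(2/7)(5/7) = 50/343; P(data | r = 6) = (6/7)(1/7)(6/7) = 36/343.
Weighting by the prior gives 1/4 · 6/343 = 3/686, 1/4 · 48/343 = 12/343, 1/4 · 50/343 = 25/686, 1/4 · 36/343 = 9/343; these sum to 5/49.
Dividing through by the total gives posterior P(r = 1 | data) = 3/70, P(r = 4 | data) = 12/35, P(r = 5 | data) = 5/14, P(r = 6 | data) = 9/35.
Averaging over the posterior, P(blue next | data) = (6/7)(3/70) + (3/7)(12/35) + (2/7)(5/14) + (1/7)(9/35) = 79/245.

0.3224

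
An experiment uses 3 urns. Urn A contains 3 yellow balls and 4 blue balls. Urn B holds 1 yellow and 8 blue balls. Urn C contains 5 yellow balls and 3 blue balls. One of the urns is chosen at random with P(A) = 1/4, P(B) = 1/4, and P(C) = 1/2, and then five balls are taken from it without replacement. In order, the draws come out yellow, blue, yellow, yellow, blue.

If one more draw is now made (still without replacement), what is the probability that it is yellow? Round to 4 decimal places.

The likelihood of the observed sequence under each hypothesis: P(data | urn A) = (3/7)(4/6)(2/5)(1/4)(3/3) = 1/35; P(data | urn B) = (1/9)(8/8)(0/7) = 0; P(data | urn C) = (5/8)(3/7)(4/6)(3/5)(2/4) = 3/56.
The prior-weighted likelihoods are 1/4 · 1/35 = 1/140, 1/4 · 0 = 0, 1/2 · 3/56 = 3/112; summing to 19/560.
Dividing through by the total gives posterior P(urn A | data) = 4/19, P(urn B | data) = 0, P(urn C | data) = 15/19.
Averaging over the posterior, P(yellow next | data) = (0)(4/19) + (2/3)(15/19) = 10/19.

0.5263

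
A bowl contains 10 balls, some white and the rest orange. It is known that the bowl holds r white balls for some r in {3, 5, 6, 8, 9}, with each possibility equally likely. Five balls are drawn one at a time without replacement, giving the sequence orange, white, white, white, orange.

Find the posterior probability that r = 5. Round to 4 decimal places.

The likelihood of the observed sequence under each hypothesis: P(data | r = 3) = (7/10)(3/9)(2/8)(1/7)(6/6) = 0.0083333; P(data | r = 5) = (5/10)(5/9)(4/8)(3/7)(4/6) = 0.039683; P(data | r = 6) = (4/10)(6/9)(5/8)(4/7)(3/6) = 0.047619; P(data | r = 8) = (2/10)(8/9)(7/8)(6/7)(1/6) = 0.022222; P(data | r = 9) = (1/10)(9/9)(8/8)(7/7)(0/6) = 0.
The prior-weighted likelihoods are 1/5 · 0.0083333 = 0.0016667, 1/5 · 0.039683 = 0.0079365, 1/5 · 0.047619 = 0.0095238, 1/5 · 0.022222 = 0.0044444, 1/5 · 0 = 0; summing to 0.023571.
Therefore the posterior P(r = 5 | data) = (0.0079365) / (0.023571) = 0.3367.

0.3367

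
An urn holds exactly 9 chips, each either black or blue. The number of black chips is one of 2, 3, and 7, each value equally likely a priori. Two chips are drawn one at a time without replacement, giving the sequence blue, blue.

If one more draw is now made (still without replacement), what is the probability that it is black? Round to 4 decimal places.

0.3629

Compute the likelihood of the observed sequence for each case: P(data | r = 2) = (7/9)(6/8) = 7/12; P(data | r = 3) = (6/9)(5/8) = 5/12; P(data | r = 7) = (2/9)(1/8) = 1/36.
The prior-weighted likelihoods are 1/3 · 7/12 = 7/36, 1/3 · 5/12 = 5/36, 1/3 · 1/36 = 1/108; these sum to 37/108.
Dividing through by the total gives posterior P(r = 2 | data) = 21/37, P(r = 3 | data) = 15/37, P(r = 7 | data) = 1/37.
So P(black next | data) = Σ P(black next | H) P(H | data) = (2/7)(21/37) + (3/7)(15/37) + (1)(1/37) = 94/259.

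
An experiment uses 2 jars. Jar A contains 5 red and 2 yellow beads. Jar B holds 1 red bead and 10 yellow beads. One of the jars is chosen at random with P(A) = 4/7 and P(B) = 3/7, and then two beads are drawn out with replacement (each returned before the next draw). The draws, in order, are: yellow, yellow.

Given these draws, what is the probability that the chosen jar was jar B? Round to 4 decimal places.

Compute the likelihood of the observed sequence for each case: P(data | jar A) = (2/7)(2/7) = 0.081633; P(data | jar B) = (10/11)(10/11) = 0.82645.
Weighting by the prior gives 4/7 · 0.081633 = 0.046647, 3/7 · 0.82645 = 0.35419; with total 0.40084.
Therefore the posterior P(jar B | data) = (0.35419) / (0.40084) = 0.88363.

0.8836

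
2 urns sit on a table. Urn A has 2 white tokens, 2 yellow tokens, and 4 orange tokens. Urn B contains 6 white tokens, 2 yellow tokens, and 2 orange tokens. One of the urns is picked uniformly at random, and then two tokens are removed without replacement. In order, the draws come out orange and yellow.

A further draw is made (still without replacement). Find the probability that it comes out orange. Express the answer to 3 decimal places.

The likelihood of the observed sequence under each hypothesis: P(data | urn A) = (4/8)(2/7) = 1/7; P(data | urn B) = (2/10)(2/9) = 2/45.
Multiplying each by its prior: 1/2 · 1/7 = 1/14, 1/2 · 2/45 = 1/45; summing to 59/630.
Dividing through by the total gives posterior P(urn A | data) = 45/59, P(urn B | data) = 14/59.
Averaging over the posterior, P(orange next | data) = (1/2)(45/59) + (1/8)(14/59) = 97/236.

0.411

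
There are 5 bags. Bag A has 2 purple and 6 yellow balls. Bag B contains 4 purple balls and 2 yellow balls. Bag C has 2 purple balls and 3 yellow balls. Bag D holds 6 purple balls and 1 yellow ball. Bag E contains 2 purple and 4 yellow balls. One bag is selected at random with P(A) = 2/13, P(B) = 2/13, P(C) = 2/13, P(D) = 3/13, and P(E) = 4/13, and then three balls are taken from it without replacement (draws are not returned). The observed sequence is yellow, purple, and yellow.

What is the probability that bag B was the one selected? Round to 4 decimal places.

Under each hypothesis, the probability of the observed sequence is: P(data | bag A) = (6/8)(2/7)(5/6) = 5/28; P(data | bag B) = (2/6)(4/5)(1/4) = 1/15; P(data | bag C) = (3/5)(2/4)(2/3) = 1/5; P(data | bag D) = (1/7)(6/6)(0/5) = 0; P(data | bag E) = (4/6)(2/5)(3/4) = 1/5.
The prior-weighted likelihoods are 2/13 · 5/28 = 5/182, 2/13 · 1/15 = 2/195, 2/13 · 1/5 = 2/65, 3/13 · 0 = 0, 4/13 · 1/5 = 4/65; with total 71/546.
By Bayes' rule, P(bag B | data) = (2/195) / (71/546) = 28/355.

0.0789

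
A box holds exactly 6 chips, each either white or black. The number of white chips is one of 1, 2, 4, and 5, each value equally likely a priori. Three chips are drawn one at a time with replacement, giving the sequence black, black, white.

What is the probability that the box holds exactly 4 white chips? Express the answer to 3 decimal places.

0.205

Under each hypothesis, the probability of the observed sequence is: P(data | r = 1) = (5/6)(5/6)(1/6) = 25/216; P(data | r = 2) = (4/6)(4/6)(2/6) = 4/27; P(data | r = 4) = (2/6)(2/6)(4/6) = 2/27; P(data | r = 5) = (1/6)(1/6)(5/6) = 5/216.
The prior-weighted likelihoods are 1/4 · 25/216 = 25/864, 1/4 · 4/27 = 1/27, 1/4 · 2/27 = 1/54, 1/4 · 5/216 = 5/864; with total 13/144.
Hence P(r = 4 | data) = (1/54) / (13/144) = 8/39.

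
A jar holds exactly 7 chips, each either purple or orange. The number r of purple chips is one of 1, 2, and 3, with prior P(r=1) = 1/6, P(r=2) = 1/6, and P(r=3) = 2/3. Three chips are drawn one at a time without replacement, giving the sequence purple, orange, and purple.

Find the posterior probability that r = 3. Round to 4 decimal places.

0.9057

The likelihood of the observed sequence under each hypothesis: P(data | r = 1) = (1/7)(6/6)(0/5) = 0; P(data | r = 2) = (2/7)(5/6)(1/5) = 1/21; P(data | r = 3) = (3/7)(4/6)(2/5) = 4/35.
Multiplying each by its prior: 1/6 · 0 = 0, 1/6 · 1/21 = 1/126, 2/3 · 4/35 = 8/105; these sum to 53/630.
Therefore the posterior P(r = 3 | data) = (8/105) / (53/630) = 48/53.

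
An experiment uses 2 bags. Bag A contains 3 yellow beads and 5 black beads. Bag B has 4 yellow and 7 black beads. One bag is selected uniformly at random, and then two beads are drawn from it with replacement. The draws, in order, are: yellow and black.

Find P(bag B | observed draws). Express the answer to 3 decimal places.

Under each hypothesis, the probability of the observed sequence is: P(data | bag A) = (3/8)(5/8) = 0.23438; P(data | bag B) = (4/11)(7/11) = 0.2314.
Weighting by the prior gives 1/2 · 0.23438 = 0.11719, 1/2 · 0.2314 = 0.1157; summing to 0.23289.
So P(bag B | data) = (0.1157) / (0.23289) = 0.49681.

0.497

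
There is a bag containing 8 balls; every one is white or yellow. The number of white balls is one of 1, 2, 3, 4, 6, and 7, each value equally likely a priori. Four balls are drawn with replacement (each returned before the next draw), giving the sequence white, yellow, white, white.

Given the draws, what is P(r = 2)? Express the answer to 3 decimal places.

For each hypothesis, P(data | H) works out to: P(data | r = 1) = (1/8)(7/8)(1/8)(1/8) = 0.001709; P(data | r = 2) = (2/8)(6/8)(2/8)(2/8) = 0.011719; P(data | r = 3) = (3/8)(5/8)(3/8)(3/8) = 0.032959; P(data | r = 4) = (4/8)(4/8)(4/8)(4/8) = 0.0625; P(data | r = 6) = (6/8)(2/8)(6/8)(6/8) = 0.10547; P(data | r = 7) = (7/8)(1/8)(7/8)(7/8) = 0.08374.
The prior-weighted likelihoods are 1/6 · 0.001709 = 0.00028483, 1/6 · 0.011719 = 0.0019531, 1/6 · 0.032959 = 0.0054932, 1/6 · 0.0625 = 0.010417, 1/6 · 0.10547 = 0.017578, 1/6 · 0.08374 = 0.013957; with total 0.049683.
Therefore the posterior P(r = 2 | data) = (0.0019531) / (0.049683) = 0.039312.

0.039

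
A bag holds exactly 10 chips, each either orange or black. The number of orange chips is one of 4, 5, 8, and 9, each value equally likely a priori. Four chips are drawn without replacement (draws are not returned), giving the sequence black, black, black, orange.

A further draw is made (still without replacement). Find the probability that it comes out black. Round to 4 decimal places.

0.4359

Under each hypothesis, the probability of the observed sequence is: P(data | r = 4) = (6/10)(5/9)(4/8)(4/7) = 2/21; P(data | r = 5) = (5/10)(4/9)(3/8)(5/7) = 5/84; P(data | r = 8) = (2/10)(1/9)(0/8) = 0; P(data | r = 9) = (1/10)(0/9) = 0.
Weighting by the prior gives 1/4 · 2/21 = 1/42, 1/4 · 5/84 = 5/336, 1/4 · 0 = 0, 1/4 · 0 = 0; these sum to 13/336.
The posterior is then P(r = 4 | data) = 8/13, P(r = 5 | data) = 5/13, P(r = 8 | data) = 0, P(r = 9 | data) = 0.
So P(black next | data) = Σ P(black next | H) P(H | data) = (1/2)(8/13) + (1/3)(5/13) = 17/39.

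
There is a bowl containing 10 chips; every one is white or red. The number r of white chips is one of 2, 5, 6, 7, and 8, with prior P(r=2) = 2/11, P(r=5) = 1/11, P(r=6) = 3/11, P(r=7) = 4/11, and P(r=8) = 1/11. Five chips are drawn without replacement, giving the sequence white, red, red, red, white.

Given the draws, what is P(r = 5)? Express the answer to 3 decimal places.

0.210

For each hypothesis, P(data | H) works out to: P(data | r = 2) = (2/10)(8/9)(7/8)(6/7)(1/6) = 0.022222; P(data | r = 5) = (5/10)(5/9)(4/8)(3/7)(4/6) = 0.039683; P(data | r = 6) = (6/10)(4/9)(3/8)(2/7)(5/6) = 0.02381; P(data | r = 7) = (7/10)(3/9)(2/8)(1/7)(6/6) = 0.0083333; P(data | r = 8) = (8/10)(2/9)(1/8)(0/7) = 0.
Multiplying each by its prior: 2/11 · 0.022222 = 0.0040404, 1/11 · 0.039683 = 0.0036075, 3/11 · 0.02381 = 0.0064935, 4/11 · 0.0083333 = 0.0030303, 1/11 · 0 = 0; these sum to 0.017172.
Therefore the posterior P(r = 5 | data) = (0.0036075) / (0.017172) = 0.21008.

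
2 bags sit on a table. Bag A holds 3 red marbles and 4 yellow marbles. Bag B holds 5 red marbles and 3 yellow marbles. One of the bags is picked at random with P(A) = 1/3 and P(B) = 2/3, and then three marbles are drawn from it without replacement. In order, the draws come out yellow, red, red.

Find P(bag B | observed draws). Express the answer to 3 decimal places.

0.758

The likelihood of the observed sequence under each hypothesis: P(data | bag A) = (4/7)(3/6)(2/5) = 4/35; P(data | bag B) = (3/8)(5/7)(4/6) = 5/28.
Weighting by the prior gives 1/3 · 4/35 = 4/105, 2/3 · 5/28 = 5/42; summing to 11/70.
Therefore the posterior P(bag B | data) = (5/42) / (11/70) = 25/33.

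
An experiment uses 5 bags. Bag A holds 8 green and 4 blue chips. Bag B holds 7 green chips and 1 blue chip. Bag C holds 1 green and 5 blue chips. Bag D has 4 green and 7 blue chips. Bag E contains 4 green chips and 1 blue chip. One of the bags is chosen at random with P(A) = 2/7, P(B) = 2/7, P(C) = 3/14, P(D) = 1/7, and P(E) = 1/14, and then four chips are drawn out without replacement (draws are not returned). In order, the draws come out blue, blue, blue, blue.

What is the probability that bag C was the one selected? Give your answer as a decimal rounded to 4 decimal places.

For each hypothesis, P(data | H) works out to: P(data | bag A) = (4/12)(3/11)(2/10)(1/9) = 0.0020202; P(data | bag B) = (1/8)(0/7) = 0; P(data | bag C) = (5/6)(4/5)(3/4)(2/3) = 0.33333; P(data | bag D) = (7/11)(6/10)(5/9)(4/8) = 0.10606; P(data | bag E) = (1/5)(0/4) = 0.
The prior-weighted likelihoods are 2/7 · 0.0020202 = 0.0005772, 2/7 · 0 = 0, 3/14 · 0.33333 = 0.071429, 1/7 · 0.10606 = 0.015152, 1/14 · 0 = 0; with total 0.087157.
By Bayes' rule, P(bag C | data) = (0.071429) / (0.087157) = 0.81954.

0.8195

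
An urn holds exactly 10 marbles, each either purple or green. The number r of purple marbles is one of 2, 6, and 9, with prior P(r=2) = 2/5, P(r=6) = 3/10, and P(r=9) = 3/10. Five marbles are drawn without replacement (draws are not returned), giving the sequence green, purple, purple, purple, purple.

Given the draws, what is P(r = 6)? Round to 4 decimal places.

For each hypothesis, P(data | H) works out to: P(data | r = 2) = (8/10)(2/9)(1/8)(0/7) = 0; P(data | r = 6) = (4/10)(6/9)(5/8)(4/7)(3/6) = 1/21; P(data | r = 9) = (1/10)(9/9)(8/8)(7/7)(6/6) = 1/10.
Multiplying each by its prior: 2/5 · 0 = 0, 3/10 · 1/21 = 1/70, 3/10 · 1/10 = 3/100; with total 31/700.
Therefore the posterior P(r = 6 | data) = (1/70) / (31/700) = 10/31.

0.3226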